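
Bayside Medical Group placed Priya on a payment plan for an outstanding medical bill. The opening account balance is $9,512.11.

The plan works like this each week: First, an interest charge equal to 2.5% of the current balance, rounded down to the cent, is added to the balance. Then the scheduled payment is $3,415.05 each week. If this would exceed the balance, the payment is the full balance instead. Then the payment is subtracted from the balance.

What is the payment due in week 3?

$3,155.13

Week 1: opening $9,512.11; interest $237.80 → $9,749.91; payment $3,415.05; balance $6,334.86
Week 2: opening $6,334.86; interest $158.37 → $6,493.23; payment $3,415.05; balance $3,078.18
Week 3: opening $3,078.18; interest $76.95 → $3,155.13; payment $3,155.13; balance $0.00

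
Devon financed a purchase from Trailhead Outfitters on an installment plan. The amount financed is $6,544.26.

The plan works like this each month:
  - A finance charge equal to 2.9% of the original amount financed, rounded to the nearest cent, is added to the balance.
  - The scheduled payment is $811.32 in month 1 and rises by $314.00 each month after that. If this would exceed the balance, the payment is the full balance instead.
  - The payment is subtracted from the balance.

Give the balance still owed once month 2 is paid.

$4,987.18

Month 1: $6,544.26 +$189.78 interest = $6,734.04; pay $811.32 → $5,922.72
Month 2: $5,922.72 +$189.78 interest = $6,112.50; pay $1,125.32 → $4,987.18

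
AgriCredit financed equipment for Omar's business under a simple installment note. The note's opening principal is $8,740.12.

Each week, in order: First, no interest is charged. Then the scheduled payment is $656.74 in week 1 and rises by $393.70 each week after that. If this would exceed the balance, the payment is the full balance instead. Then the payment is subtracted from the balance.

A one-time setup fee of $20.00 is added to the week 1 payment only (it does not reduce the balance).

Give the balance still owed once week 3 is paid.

$5,588.80

Week 1: opening $8,740.12; payment $656.74 (+ $20.00 fee); balance $8,083.38
Week 2: opening $8,083.38; payment $1,050.44; balance $7,032.94
Week 3: opening $7,032.94; payment $1,444.14; balance $5,588.80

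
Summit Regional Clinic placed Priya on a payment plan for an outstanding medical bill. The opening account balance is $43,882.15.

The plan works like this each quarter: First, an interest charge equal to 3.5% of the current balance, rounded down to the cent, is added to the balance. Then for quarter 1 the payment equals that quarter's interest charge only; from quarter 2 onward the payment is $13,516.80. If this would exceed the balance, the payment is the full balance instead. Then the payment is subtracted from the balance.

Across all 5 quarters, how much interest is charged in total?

Quarter 1: opening $43,882.15; interest $1,535.87 → $45,418.02; payment $1,535.87; balance $43,882.15
Quarter 2: opening $43,882.15; interest $1,535.87 → $45,418.02; payment $13,516.80; balance $31,901.22
Quarter 3: opening $31,901.22; interest $1,116.54 → $33,017.76; payment $13,516.80; balance $19,500.96
Quarter 4: opening $19,500.96; interest $682.53 → $20,183.49; payment $13,516.80; balance $6,666.69
Quarter 5: opening $6,666.69; interest $233.33 → $6,900.02; payment $6,900.02; balance $0.00
Total interest: $1,535.87 + $1,535.87 + $1,116.54 + $682.53 + $233.33 = $5,104.14

$5,104.14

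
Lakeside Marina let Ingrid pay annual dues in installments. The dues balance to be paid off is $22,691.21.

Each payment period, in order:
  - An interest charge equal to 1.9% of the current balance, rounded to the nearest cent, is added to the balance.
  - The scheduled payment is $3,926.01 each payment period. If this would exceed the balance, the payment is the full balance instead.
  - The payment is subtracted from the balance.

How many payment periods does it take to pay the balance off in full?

Payment period 1: opening $22,691.21; interest $431.13 → $23,122.34; payment $3,926.01; balance $19,196.33
Payment period 2: opening $19,196.33; interest $364.73 → $19,561.06; payment $3,926.01; balance $15,635.05
Payment period 3: opening $15,635.05; interest $297.07 → $15,932.12; payment $3,926.01; balance $12,006.11
Payment period 4: opening $12,006.11; interest $228.12 → $12,234.23; payment $3,926.01; balance $8,308.22
Payment period 5: opening $8,308.22; interest $157.86 → $8,466.08; payment $3,926.01; balance $4,540.07
Payment period 6: opening $4,540.07; interest $86.26 → $4,626.33; payment $3,926.01; balance $700.32
Payment period 7: opening $700.32; interest $13.31 → $713.63; payment $713.63; balance $0.00
Balance reaches $0.00 in payment period 7.

7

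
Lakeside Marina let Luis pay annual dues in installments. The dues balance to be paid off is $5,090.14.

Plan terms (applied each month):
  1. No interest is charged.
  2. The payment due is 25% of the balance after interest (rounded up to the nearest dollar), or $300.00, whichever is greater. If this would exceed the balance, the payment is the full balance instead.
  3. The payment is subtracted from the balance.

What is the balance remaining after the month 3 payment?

$2,146.14

# | Opening | Payment | End bal
1 | $5,090.14 | $1,273.00 | $3,817.14
2 | $3,817.14 | $955.00 | $2,862.14
3 | $2,862.14 | $716.00 | $2,146.14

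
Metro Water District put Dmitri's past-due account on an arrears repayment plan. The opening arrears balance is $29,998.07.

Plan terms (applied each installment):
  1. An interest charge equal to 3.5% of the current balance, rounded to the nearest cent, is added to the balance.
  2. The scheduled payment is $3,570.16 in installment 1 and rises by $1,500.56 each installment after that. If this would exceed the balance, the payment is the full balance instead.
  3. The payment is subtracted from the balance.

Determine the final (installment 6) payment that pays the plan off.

Installment 1: opening $29,998.07; interest $1,049.93 → $31,048.00; payment $3,570.16; balance $27,477.84
Installment 2: opening $27,477.84; interest $961.72 → $28,439.56; payment $5,070.72; balance $23,368.84
Installment 3: opening $23,368.84; interest $817.91 → $24,186.75; payment $6,571.28; balance $17,615.47
Installment 4: opening $17,615.47; interest $616.54 → $18,232.01; payment $8,071.84; balance $10,160.17
Installment 5: opening $10,160.17; interest $355.61 → $10,515.78; payment $9,572.40; balance $943.38
Installment 6: opening $943.38; interest $33.02 → $976.40; payment $976.40; balance $0.00

$976.40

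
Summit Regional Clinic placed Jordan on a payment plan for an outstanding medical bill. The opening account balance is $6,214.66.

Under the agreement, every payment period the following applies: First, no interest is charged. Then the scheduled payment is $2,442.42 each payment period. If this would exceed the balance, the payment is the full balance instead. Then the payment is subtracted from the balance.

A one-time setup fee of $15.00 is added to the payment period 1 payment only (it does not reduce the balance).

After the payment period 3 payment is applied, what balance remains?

$0.00

Payment period 1: opening $6,214.66; payment $2,442.42 (+ $15.00 fee); balance $3,772.24
Payment period 2: opening $3,772.24; payment $2,442.42; balance $1,329.82
Payment period 3: opening $1,329.82; payment $1,329.82; balance $0.00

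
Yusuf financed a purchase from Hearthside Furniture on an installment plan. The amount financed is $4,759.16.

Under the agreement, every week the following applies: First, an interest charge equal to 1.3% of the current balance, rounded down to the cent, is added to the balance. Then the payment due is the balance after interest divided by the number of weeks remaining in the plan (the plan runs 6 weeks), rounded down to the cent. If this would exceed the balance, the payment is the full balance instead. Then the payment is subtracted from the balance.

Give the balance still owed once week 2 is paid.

$3,255.80

Week 1: $4,759.16 +$61.86 interest = $4,821.02; pay $803.50 → $4,017.52
Week 2: $4,017.52 +$52.22 interest = $4,069.74; pay $813.94 → $3,255.80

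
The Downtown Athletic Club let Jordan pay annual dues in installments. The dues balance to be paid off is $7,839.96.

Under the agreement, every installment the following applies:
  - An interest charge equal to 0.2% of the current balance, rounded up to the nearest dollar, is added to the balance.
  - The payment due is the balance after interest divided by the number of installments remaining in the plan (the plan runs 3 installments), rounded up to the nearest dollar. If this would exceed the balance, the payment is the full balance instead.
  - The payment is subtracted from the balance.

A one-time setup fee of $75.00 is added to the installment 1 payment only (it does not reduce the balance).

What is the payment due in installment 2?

$2,624.00

Installment 1: opening $7,839.96; interest $16.00 → $7,855.96; payment $2,619.00 (+ $75.00 fee); balance $5,236.96
Installment 2: opening $5,236.96; interest $11.00 → $5,247.96; payment $2,624.00; balance $2,623.96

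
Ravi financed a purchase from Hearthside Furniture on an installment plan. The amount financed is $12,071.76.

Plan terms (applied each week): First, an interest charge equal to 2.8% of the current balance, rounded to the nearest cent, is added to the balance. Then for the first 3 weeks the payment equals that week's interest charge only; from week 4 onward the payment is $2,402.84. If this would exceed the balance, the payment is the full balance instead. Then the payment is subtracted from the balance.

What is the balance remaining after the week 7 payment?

Week 1: opening $12,071.76; interest $338.01 → $12,409.77; payment $338.01; balance $12,071.76
Week 2: opening $12,071.76; interest $338.01 → $12,409.77; payment $338.01; balance $12,071.76
Week 3: opening $12,071.76; interest $338.01 → $12,409.77; payment $338.01; balance $12,071.76
Week 4: opening $12,071.76; interest $338.01 → $12,409.77; payment $2,402.84; balance $10,006.93
Week 5: opening $10,006.93; interest $280.19 → $10,287.12; payment $2,402.84; balance $7,884.28
Week 6: opening $7,884.28; interest $220.76 → $8,105.04; payment $2,402.84; balance $5,702.20
Week 7: opening $5,702.20; interest $159.66 → $5,861.86; payment $2,402.84; balance $3,459.02

$3,459.02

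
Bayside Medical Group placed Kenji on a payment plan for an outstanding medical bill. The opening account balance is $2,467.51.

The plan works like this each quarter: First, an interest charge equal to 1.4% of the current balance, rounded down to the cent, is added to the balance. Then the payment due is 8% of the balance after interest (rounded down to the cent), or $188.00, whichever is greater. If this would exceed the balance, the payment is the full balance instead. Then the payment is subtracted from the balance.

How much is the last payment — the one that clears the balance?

$98.99

Quarter 1: $2,467.51 +$34.54 interest = $2,502.05; pay $200.16 → $2,301.89
Quarter 2: $2,301.89 +$32.22 interest = $2,334.11; pay $188.00 → $2,146.11
Quarter 3: $2,146.11 +$30.04 interest = $2,176.15; pay $188.00 → $1,988.15
Quarter 4: $1,988.15 +$27.83 interest = $2,015.98; pay $188.00 → $1,827.98
Quarter 5: $1,827.98 +$25.59 interest = $1,853.57; pay $188.00 → $1,665.57
Quarter 6: $1,665.57 +$23.31 interest = $1,688.88; pay $188.00 → $1,500.88
Quarter 7: $1,500.88 +$21.01 interest = $1,521.89; pay $188.00 → $1,333.89
Quarter 8: $1,333.89 +$18.67 interest = $1,352.56; pay $188.00 → $1,164.56
Quarter 9: $1,164.56 +$16.30 interest = $1,180.86; pay $188.00 → $992.86
Quarter 10: $992.86 +$13.90 interest = $1,006.76; pay $188.00 → $818.76
Quarter 11: $818.76 +$11.46 interest = $830.22; pay $188.00 → $642.22
Quarter 12: $642.22 +$8.99 interest = $651.21; pay $188.00 → $463.21
Quarter 13: $463.21 +$6.48 interest = $469.69; pay $188.00 → $281.69
Quarter 14: $281.69 +$3.94 interest = $285.63; pay $188.00 → $97.63
Quarter 15: $97.63 +$1.36 interest = $98.99; pay $98.99 → $0.00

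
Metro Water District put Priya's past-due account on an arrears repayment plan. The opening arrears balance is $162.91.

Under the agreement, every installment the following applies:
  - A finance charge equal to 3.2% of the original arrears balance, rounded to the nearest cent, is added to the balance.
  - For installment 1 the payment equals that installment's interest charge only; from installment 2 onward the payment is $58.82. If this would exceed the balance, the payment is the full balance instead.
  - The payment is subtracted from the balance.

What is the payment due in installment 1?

# | Opening | Interest | Payment | End bal
1 | $162.91 | $5.21 | $5.21 | $162.91

$5.21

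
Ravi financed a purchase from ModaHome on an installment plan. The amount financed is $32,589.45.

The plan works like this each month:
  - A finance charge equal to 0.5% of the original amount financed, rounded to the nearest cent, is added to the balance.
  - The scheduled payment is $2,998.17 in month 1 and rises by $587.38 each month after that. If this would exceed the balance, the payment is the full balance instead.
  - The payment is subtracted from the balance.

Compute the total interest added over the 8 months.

$1,303.60

Month 1: $32,589.45 +$162.95 interest = $32,752.40; pay $2,998.17 → $29,754.23
Month 2: $29,754.23 +$162.95 interest = $29,917.18; pay $3,585.55 → $26,331.63
Month 3: $26,331.63 +$162.95 interest = $26,494.58; pay $4,172.93 → $22,321.65
Month 4: $22,321.65 +$162.95 interest = $22,484.60; pay $4,760.31 → $17,724.29
Month 5: $17,724.29 +$162.95 interest = $17,887.24; pay $5,347.69 → $12,539.55
Month 6: $12,539.55 +$162.95 interest = $12,702.50; pay $5,935.07 → $6,767.43
Month 7: $6,767.43 +$162.95 interest = $6,930.38; pay $6,522.45 → $407.93
Month 8: $407.93 +$162.95 interest = $570.88; pay $570.88 → $0.00
Total interest: $162.95 + $162.95 + $162.95 + $162.95 + $162.95 + $162.95 + $162.95 + $162.95 = $1,303.60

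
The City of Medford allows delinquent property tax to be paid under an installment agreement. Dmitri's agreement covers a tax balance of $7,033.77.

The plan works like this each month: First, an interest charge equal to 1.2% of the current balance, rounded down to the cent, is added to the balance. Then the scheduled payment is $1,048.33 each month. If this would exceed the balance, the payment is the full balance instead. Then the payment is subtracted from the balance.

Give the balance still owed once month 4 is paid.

$3,108.09

Month 1: opening $7,033.77; interest $84.40 → $7,118.17; payment $1,048.33; balance $6,069.84
Month 2: opening $6,069.84; interest $72.83 → $6,142.67; payment $1,048.33; balance $5,094.34
Month 3: opening $5,094.34; interest $61.13 → $5,155.47; payment $1,048.33; balance $4,107.14
Month 4: opening $4,107.14; interest $49.28 → $4,156.42; payment $1,048.33; balance $3,108.09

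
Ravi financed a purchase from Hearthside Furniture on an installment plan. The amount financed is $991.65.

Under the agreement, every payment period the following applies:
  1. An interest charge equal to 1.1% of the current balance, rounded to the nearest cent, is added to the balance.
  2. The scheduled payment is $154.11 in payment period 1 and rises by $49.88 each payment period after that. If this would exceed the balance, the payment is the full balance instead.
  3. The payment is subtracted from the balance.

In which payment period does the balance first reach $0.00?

5

Payment period 1: opening $991.65; interest $10.91 → $1,002.56; payment $154.11; balance $848.45
Payment period 2: opening $848.45; interest $9.33 → $857.78; payment $203.99; balance $653.79
Payment period 3: opening $653.79; interest $7.19 → $660.98; payment $253.87; balance $407.11
Payment period 4: opening $407.11; interest $4.48 → $411.59; payment $303.75; balance $107.84
Payment period 5: opening $107.84; interest $1.19 → $109.03; payment $109.03; balance $0.00
Balance reaches $0.00 in payment period 5.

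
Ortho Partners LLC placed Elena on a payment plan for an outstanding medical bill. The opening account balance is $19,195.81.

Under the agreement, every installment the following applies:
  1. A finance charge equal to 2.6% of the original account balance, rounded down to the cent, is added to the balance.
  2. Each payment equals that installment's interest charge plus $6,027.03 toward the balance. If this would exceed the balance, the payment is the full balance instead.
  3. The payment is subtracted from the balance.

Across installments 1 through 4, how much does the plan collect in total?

$21,192.17

Installment 1: opening $19,195.81; interest $499.09 → $19,694.90; payment $6,526.12; balance $13,168.78
Installment 2: opening $13,168.78; interest $499.09 → $13,667.87; payment $6,526.12; balance $7,141.75
Installment 3: opening $7,141.75; interest $499.09 → $7,640.84; payment $6,526.12; balance $1,114.72
Installment 4: opening $1,114.72; interest $499.09 → $1,613.81; payment $1,613.81; balance $0.00
Total paid: $21,192.17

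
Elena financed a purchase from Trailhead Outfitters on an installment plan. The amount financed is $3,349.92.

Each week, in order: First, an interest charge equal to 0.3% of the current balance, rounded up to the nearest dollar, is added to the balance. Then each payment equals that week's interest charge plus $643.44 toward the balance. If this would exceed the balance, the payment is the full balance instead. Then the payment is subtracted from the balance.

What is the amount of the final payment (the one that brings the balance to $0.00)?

# | Opening | Interest | Payment | End bal
1 | $3,349.92 | $11.00 | $654.44 | $2,706.48
2 | $2,706.48 | $9.00 | $652.44 | $2,063.04
3 | $2,063.04 | $7.00 | $650.44 | $1,419.60
4 | $1,419.60 | $5.00 | $648.44 | $776.16
5 | $776.16 | $3.00 | $646.44 | $132.72
6 | $132.72 | $1.00 | $133.72 | $0.00

$133.72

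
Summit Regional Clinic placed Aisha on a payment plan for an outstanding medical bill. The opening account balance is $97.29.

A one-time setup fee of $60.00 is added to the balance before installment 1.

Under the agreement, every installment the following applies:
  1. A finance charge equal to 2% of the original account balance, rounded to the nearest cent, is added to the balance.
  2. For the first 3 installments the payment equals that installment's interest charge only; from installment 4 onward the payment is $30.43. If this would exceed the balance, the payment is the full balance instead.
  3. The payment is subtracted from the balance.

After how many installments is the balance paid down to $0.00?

# | Opening | Interest | Payment | End bal
1 | $157.29 | $1.95 | $1.95 | $157.29
2 | $157.29 | $1.95 | $1.95 | $157.29
3 | $157.29 | $1.95 | $1.95 | $157.29
4 | $157.29 | $1.95 | $30.43 | $128.81
5 | $128.81 | $1.95 | $30.43 | $100.33
6 | $100.33 | $1.95 | $30.43 | $71.85
7 | $71.85 | $1.95 | $30.43 | $43.37
8 | $43.37 | $1.95 | $30.43 | $14.89
9 | $14.89 | $1.95 | $16.84 | $0.00
Balance reaches $0.00 in installment 9.

9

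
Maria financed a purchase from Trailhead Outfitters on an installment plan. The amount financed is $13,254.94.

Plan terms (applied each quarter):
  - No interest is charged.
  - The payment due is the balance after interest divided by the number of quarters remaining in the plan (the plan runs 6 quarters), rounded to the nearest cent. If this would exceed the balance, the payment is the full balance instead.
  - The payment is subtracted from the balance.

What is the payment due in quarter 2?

$2,209.16

Quarter 1: opening $13,254.94; payment $2,209.16; balance $11,045.78
Quarter 2: opening $11,045.78; payment $2,209.16; balance $8,836.62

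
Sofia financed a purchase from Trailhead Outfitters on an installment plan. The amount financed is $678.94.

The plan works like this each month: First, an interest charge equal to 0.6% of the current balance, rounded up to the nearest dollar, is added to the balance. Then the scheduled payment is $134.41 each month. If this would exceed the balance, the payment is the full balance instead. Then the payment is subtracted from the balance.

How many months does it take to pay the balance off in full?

Month 1: opening $678.94; interest $5.00 → $683.94; payment $134.41; balance $549.53
Month 2: opening $549.53; interest $4.00 → $553.53; payment $134.41; balance $419.12
Month 3: opening $419.12; interest $3.00 → $422.12; payment $134.41; balance $287.71
Month 4: opening $287.71; interest $2.00 → $289.71; payment $134.41; balance $155.30
Month 5: opening $155.30; interest $1.00 → $156.30; payment $134.41; balance $21.89
Month 6: opening $21.89; interest $1.00 → $22.89; payment $22.89; balance $0.00
Balance reaches $0.00 in month 6.

6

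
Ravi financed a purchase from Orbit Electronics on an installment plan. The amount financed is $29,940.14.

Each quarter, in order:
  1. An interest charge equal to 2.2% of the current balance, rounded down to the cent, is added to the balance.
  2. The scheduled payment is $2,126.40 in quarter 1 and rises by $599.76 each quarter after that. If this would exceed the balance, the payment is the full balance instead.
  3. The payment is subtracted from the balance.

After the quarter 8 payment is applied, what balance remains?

$0.00

Quarter 1: opening $29,940.14; interest $658.68 → $30,598.82; payment $2,126.40; balance $28,472.42
Quarter 2: opening $28,472.42; interest $626.39 → $29,098.81; payment $2,726.16; balance $26,372.65
Quarter 3: opening $26,372.65; interest $580.19 → $26,952.84; payment $3,325.92; balance $23,626.92
Quarter 4: opening $23,626.92; interest $519.79 → $24,146.71; payment $3,925.68; balance $20,221.03
Quarter 5: opening $20,221.03; interest $444.86 → $20,665.89; payment $4,525.44; balance $16,140.45
Quarter 6: opening $16,140.45; interest $355.08 → $16,495.53; payment $5,125.20; balance $11,370.33
Quarter 7: opening $11,370.33; interest $250.14 → $11,620.47; payment $5,724.96; balance $5,895.51
Quarter 8: opening $5,895.51; interest $129.70 → $6,025.21; payment $6,025.21; balance $0.00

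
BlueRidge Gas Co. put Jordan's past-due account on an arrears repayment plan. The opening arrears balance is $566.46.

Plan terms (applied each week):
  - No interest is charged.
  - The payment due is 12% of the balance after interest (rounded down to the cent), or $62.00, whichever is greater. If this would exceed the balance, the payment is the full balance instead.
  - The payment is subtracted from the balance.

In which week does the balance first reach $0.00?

Week 1: $566.46 − $67.97 → $498.49
Week 2: $498.49 − $62.00 → $436.49
Week 3: $436.49 − $62.00 → $374.49
Week 4: $374.49 − $62.00 → $312.49
Week 5: $312.49 − $62.00 → $250.49
Week 6: $250.49 − $62.00 → $188.49
Week 7: $188.49 − $62.00 → $126.49
Week 8: $126.49 − $62.00 → $64.49
Week 9: $64.49 − $62.00 → $2.49
Week 10: $2.49 − $2.49 → $0.00
Balance reaches $0.00 in week 10.

10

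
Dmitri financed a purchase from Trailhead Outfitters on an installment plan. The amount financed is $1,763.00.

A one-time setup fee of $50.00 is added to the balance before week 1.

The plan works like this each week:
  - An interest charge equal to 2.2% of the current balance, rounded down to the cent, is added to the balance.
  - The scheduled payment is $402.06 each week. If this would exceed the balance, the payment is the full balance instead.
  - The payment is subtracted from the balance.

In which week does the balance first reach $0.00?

Week 1: $1,813.00 +$39.88 interest = $1,852.88; pay $402.06 → $1,450.82
Week 2: $1,450.82 +$31.91 interest = $1,482.73; pay $402.06 → $1,080.67
Week 3: $1,080.67 +$23.77 interest = $1,104.44; pay $402.06 → $702.38
Week 4: $702.38 +$15.45 interest = $717.83; pay $402.06 → $315.77
Week 5: $315.77 +$6.94 interest = $322.71; pay $322.71 → $0.00
Balance reaches $0.00 in week 5.

5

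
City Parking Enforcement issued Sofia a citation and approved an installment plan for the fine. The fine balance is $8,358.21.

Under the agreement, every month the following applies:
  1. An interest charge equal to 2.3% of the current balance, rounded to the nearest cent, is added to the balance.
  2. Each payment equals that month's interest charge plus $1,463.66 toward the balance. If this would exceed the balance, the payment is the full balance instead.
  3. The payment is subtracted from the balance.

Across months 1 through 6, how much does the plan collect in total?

$9,006.68

Month 1: opening $8,358.21; interest $192.24 → $8,550.45; payment $1,655.90; balance $6,894.55
Month 2: opening $6,894.55; interest $158.57 → $7,053.12; payment $1,622.23; balance $5,430.89
Month 3: opening $5,430.89; interest $124.91 → $5,555.80; payment $1,588.57; balance $3,967.23
Month 4: opening $3,967.23; interest $91.25 → $4,058.48; payment $1,554.91; balance $2,503.57
Month 5: opening $2,503.57; interest $57.58 → $2,561.15; payment $1,521.24; balance $1,039.91
Month 6: opening $1,039.91; interest $23.92 → $1,063.83; payment $1,063.83; balance $0.00
Total paid: $9,006.68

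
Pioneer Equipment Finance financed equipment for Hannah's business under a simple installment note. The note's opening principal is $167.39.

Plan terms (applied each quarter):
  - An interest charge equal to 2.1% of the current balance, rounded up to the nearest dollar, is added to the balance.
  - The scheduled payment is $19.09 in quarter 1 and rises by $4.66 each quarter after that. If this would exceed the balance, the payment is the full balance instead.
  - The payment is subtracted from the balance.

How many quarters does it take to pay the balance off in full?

Quarter 1: opening $167.39; interest $4.00 → $171.39; payment $19.09; balance $152.30
Quarter 2: opening $152.30; interest $4.00 → $156.30; payment $23.75; balance $132.55
Quarter 3: opening $132.55; interest $3.00 → $135.55; payment $28.41; balance $107.14
Quarter 4: opening $107.14; interest $3.00 → $110.14; payment $33.07; balance $77.07
Quarter 5: opening $77.07; interest $2.00 → $79.07; payment $37.73; balance $41.34
Quarter 6: opening $41.34; interest $1.00 → $42.34; payment $42.34; balance $0.00
Balance reaches $0.00 in quarter 6.

6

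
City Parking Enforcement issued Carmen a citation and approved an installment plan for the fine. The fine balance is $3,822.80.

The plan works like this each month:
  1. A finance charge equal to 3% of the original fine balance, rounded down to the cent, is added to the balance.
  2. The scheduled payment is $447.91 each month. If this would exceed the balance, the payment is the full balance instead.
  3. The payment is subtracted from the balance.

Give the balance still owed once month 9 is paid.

$823.73

# | Opening | Interest | Payment | End bal
1 | $3,822.80 | $114.68 | $447.91 | $3,489.57
2 | $3,489.57 | $114.68 | $447.91 | $3,156.34
3 | $3,156.34 | $114.68 | $447.91 | $2,823.11
4 | $2,823.11 | $114.68 | $447.91 | $2,489.88
5 | $2,489.88 | $114.68 | $447.91 | $2,156.65
6 | $2,156.65 | $114.68 | $447.91 | $1,823.42
7 | $1,823.42 | $114.68 | $447.91 | $1,490.19
8 | $1,490.19 | $114.68 | $447.91 | $1,156.96
9 | $1,156.96 | $114.68 | $447.91 | $823.73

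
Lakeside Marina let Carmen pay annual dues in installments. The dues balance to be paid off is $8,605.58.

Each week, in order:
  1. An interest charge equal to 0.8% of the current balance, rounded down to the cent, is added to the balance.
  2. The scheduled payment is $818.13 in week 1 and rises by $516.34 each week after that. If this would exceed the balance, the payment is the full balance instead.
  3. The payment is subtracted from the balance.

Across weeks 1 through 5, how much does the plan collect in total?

Week 1: opening $8,605.58; interest $68.84 → $8,674.42; payment $818.13; balance $7,856.29
Week 2: opening $7,856.29; interest $62.85 → $7,919.14; payment $1,334.47; balance $6,584.67
Week 3: opening $6,584.67; interest $52.67 → $6,637.34; payment $1,850.81; balance $4,786.53
Week 4: opening $4,786.53; interest $38.29 → $4,824.82; payment $2,367.15; balance $2,457.67
Week 5: opening $2,457.67; interest $19.66 → $2,477.33; payment $2,477.33; balance $0.00
Total paid: $8,847.89

$8,847.89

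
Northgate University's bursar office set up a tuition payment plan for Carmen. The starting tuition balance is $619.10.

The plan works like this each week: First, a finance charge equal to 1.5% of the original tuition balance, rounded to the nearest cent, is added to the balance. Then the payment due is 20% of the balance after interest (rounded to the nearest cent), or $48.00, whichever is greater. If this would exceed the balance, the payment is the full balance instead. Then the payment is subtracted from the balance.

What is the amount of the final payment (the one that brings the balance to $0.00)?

$43.59

Week 1: opening $619.10; interest $9.29 → $628.39; payment $125.68; balance $502.71
Week 2: opening $502.71; interest $9.29 → $512.00; payment $102.40; balance $409.60
Week 3: opening $409.60; interest $9.29 → $418.89; payment $83.78; balance $335.11
Week 4: opening $335.11; interest $9.29 → $344.40; payment $68.88; balance $275.52
Week 5: opening $275.52; interest $9.29 → $284.81; payment $56.96; balance $227.85
Week 6: opening $227.85; interest $9.29 → $237.14; payment $48.00; balance $189.14
Week 7: opening $189.14; interest $9.29 → $198.43; payment $48.00; balance $150.43
Week 8: opening $150.43; interest $9.29 → $159.72; payment $48.00; balance $111.72
Week 9: opening $111.72; interest $9.29 → $121.01; payment $48.00; balance $73.01
Week 10: opening $73.01; interest $9.29 → $82.30; payment $48.00; balance $34.30
Week 11: opening $34.30; interest $9.29 → $43.59; payment $43.59; balance $0.00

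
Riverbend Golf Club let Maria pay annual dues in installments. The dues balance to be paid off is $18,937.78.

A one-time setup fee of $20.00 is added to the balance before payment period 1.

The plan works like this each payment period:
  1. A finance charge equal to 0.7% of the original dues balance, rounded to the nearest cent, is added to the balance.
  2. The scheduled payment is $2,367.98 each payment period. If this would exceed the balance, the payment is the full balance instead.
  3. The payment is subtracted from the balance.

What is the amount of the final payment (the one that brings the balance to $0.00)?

# | Opening | Interest | Payment | End bal
1 | $18,957.78 | $132.56 | $2,367.98 | $16,722.36
2 | $16,722.36 | $132.56 | $2,367.98 | $14,486.94
3 | $14,486.94 | $132.56 | $2,367.98 | $12,251.52
4 | $12,251.52 | $132.56 | $2,367.98 | $10,016.10
5 | $10,016.10 | $132.56 | $2,367.98 | $7,780.68
6 | $7,780.68 | $132.56 | $2,367.98 | $5,545.26
7 | $5,545.26 | $132.56 | $2,367.98 | $3,309.84
8 | $3,309.84 | $132.56 | $2,367.98 | $1,074.42
9 | $1,074.42 | $132.56 | $1,206.98 | $0.00

$1,206.98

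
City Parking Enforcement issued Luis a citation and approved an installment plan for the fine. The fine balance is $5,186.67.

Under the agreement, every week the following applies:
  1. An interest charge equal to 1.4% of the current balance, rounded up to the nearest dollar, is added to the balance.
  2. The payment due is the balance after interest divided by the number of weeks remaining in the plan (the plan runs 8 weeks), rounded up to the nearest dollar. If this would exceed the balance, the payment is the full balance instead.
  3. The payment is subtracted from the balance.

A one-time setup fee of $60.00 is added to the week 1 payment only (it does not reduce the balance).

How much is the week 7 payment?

$715.00

Week 1: $5,186.67 +$73.00 interest = $5,259.67; pay $658.00 (+ $60.00 fee) → $4,601.67
Week 2: $4,601.67 +$65.00 interest = $4,666.67; pay $667.00 → $3,999.67
Week 3: $3,999.67 +$56.00 interest = $4,055.67; pay $676.00 → $3,379.67
Week 4: $3,379.67 +$48.00 interest = $3,427.67; pay $686.00 → $2,741.67
Week 5: $2,741.67 +$39.00 interest = $2,780.67; pay $696.00 → $2,084.67
Week 6: $2,084.67 +$30.00 interest = $2,114.67; pay $705.00 → $1,409.67
Week 7: $1,409.67 +$20.00 interest = $1,429.67; pay $715.00 → $714.67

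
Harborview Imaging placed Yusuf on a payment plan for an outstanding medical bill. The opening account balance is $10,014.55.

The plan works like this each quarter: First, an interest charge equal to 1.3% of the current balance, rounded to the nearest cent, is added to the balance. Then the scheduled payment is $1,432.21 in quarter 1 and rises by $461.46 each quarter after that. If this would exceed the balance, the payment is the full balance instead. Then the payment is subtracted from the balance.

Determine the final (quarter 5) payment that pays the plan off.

Quarter 1: $10,014.55 +$130.19 interest = $10,144.74; pay $1,432.21 → $8,712.53
Quarter 2: $8,712.53 +$113.26 interest = $8,825.79; pay $1,893.67 → $6,932.12
Quarter 3: $6,932.12 +$90.12 interest = $7,022.24; pay $2,355.13 → $4,667.11
Quarter 4: $4,667.11 +$60.67 interest = $4,727.78; pay $2,816.59 → $1,911.19
Quarter 5: $1,911.19 +$24.85 interest = $1,936.04; pay $1,936.04 → $0.00

$1,936.04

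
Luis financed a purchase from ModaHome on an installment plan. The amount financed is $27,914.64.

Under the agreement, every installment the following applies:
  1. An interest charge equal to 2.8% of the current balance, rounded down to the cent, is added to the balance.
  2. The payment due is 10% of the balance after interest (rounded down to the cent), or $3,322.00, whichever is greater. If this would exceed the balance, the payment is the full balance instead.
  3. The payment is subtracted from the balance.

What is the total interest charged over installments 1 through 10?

$4,364.02

Installment 1: $27,914.64 +$781.60 interest = $28,696.24; pay $3,322.00 → $25,374.24
Installment 2: $25,374.24 +$710.47 interest = $26,084.71; pay $3,322.00 → $22,762.71
Installment 3: $22,762.71 +$637.35 interest = $23,400.06; pay $3,322.00 → $20,078.06
Installment 4: $20,078.06 +$562.18 interest = $20,640.24; pay $3,322.00 → $17,318.24
Installment 5: $17,318.24 +$484.91 interest = $17,803.15; pay $3,322.00 → $14,481.15
Installment 6: $14,481.15 +$405.47 interest = $14,886.62; pay $3,322.00 → $11,564.62
Installment 7: $11,564.62 +$323.80 interest = $11,888.42; pay $3,322.00 → $8,566.42
Installment 8: $8,566.42 +$239.85 interest = $8,806.27; pay $3,322.00 → $5,484.27
Installment 9: $5,484.27 +$153.55 interest = $5,637.82; pay $3,322.00 → $2,315.82
Installment 10: $2,315.82 +$64.84 interest = $2,380.66; pay $2,380.66 → $0.00
Total interest: $781.60 + $710.47 + $637.35 + $562.18 + $484.91 + $405.47 + $323.80 + $239.85 + $153.55 + $64.84 = $4,364.02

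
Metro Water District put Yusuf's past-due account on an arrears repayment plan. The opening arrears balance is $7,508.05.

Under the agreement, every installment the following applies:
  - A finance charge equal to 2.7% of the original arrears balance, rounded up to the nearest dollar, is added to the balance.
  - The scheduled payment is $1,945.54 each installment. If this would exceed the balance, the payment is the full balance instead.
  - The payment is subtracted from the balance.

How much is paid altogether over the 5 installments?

$8,523.05

Installment 1: opening $7,508.05; interest $203.00 → $7,711.05; payment $1,945.54; balance $5,765.51
Installment 2: opening $5,765.51; interest $203.00 → $5,968.51; payment $1,945.54; balance $4,022.97
Installment 3: opening $4,022.97; interest $203.00 → $4,225.97; payment $1,945.54; balance $2,280.43
Installment 4: opening $2,280.43; interest $203.00 → $2,483.43; payment $1,945.54; balance $537.89
Installment 5: opening $537.89; interest $203.00 → $740.89; payment $740.89; balance $0.00
Total paid: $8,523.05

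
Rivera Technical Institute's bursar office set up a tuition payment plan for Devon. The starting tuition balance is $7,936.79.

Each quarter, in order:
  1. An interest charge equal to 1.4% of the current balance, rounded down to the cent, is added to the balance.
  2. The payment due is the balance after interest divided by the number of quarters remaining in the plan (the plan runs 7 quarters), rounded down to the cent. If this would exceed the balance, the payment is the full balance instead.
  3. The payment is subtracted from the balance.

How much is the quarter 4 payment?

$1,198.66

Quarter 1: $7,936.79 +$111.11 interest = $8,047.90; pay $1,149.70 → $6,898.20
Quarter 2: $6,898.20 +$96.57 interest = $6,994.77; pay $1,165.79 → $5,828.98
Quarter 3: $5,828.98 +$81.60 interest = $5,910.58; pay $1,182.11 → $4,728.47
Quarter 4: $4,728.47 +$66.19 interest = $4,794.66; pay $1,198.66 → $3,596.00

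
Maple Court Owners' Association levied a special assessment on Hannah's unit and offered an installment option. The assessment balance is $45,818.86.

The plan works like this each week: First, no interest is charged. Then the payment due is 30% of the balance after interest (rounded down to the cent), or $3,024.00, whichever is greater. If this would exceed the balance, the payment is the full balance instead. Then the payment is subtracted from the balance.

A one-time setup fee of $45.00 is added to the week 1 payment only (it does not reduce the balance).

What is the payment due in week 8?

Week 1: $45,818.86 − $13,745.65 (+ $45.00 fee) → $32,073.21
Week 2: $32,073.21 − $9,621.96 → $22,451.25
Week 3: $22,451.25 − $6,735.37 → $15,715.88
Week 4: $15,715.88 − $4,714.76 → $11,001.12
Week 5: $11,001.12 − $3,300.33 → $7,700.79
Week 6: $7,700.79 − $3,024.00 → $4,676.79
Week 7: $4,676.79 − $3,024.00 → $1,652.79
Week 8: $1,652.79 − $1,652.79 → $0.00

$1,652.79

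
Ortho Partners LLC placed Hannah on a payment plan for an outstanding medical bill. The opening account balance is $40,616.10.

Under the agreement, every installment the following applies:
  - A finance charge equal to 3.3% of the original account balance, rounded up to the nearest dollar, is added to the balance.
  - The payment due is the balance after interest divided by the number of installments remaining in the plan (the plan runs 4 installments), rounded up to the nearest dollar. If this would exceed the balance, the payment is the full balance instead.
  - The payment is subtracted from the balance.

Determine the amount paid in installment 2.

$10,937.00

Installment 1: $40,616.10 +$1,341.00 interest = $41,957.10; pay $10,490.00 → $31,467.10
Installment 2: $31,467.10 +$1,341.00 interest = $32,808.10; pay $10,937.00 → $21,871.10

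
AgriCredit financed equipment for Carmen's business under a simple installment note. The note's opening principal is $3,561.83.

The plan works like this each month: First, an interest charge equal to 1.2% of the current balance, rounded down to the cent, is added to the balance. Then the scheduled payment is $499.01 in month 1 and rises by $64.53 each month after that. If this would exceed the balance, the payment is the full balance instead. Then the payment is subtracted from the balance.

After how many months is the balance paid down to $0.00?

6

Month 1: $3,561.83 +$42.74 interest = $3,604.57; pay $499.01 → $3,105.56
Month 2: $3,105.56 +$37.26 interest = $3,142.82; pay $563.54 → $2,579.28
Month 3: $2,579.28 +$30.95 interest = $2,610.23; pay $628.07 → $1,982.16
Month 4: $1,982.16 +$23.78 interest = $2,005.94; pay $692.60 → $1,313.34
Month 5: $1,313.34 +$15.76 interest = $1,329.10; pay $757.13 → $571.97
Month 6: $571.97 +$6.86 interest = $578.83; pay $578.83 → $0.00
Balance reaches $0.00 in month 6.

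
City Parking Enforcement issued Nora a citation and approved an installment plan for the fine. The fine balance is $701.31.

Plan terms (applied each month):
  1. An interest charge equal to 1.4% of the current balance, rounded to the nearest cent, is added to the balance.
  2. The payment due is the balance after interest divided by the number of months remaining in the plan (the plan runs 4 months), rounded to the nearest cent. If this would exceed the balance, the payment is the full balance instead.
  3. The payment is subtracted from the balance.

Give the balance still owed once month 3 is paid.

$182.80

Month 1: opening $701.31; interest $9.82 → $711.13; payment $177.78; balance $533.35
Month 2: opening $533.35; interest $7.47 → $540.82; payment $180.27; balance $360.55
Month 3: opening $360.55; interest $5.05 → $365.60; payment $182.80; balance $182.80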